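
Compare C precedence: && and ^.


'^' is bitwise XOR (level 4); '&&' is logical AND (level 2)
Higher level binds tighter
'^' has higher precedence than '&&'


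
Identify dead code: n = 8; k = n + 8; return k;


n is read by k's definition; k is returned
No dead code


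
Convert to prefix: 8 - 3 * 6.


'*' binds tighter: tree is (- 8 (* 3 6))
Prefix: - 8 * 3 6


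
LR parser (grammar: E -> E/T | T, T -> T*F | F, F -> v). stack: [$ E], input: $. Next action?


start symbol E on stack, input exhausted
Action: accept


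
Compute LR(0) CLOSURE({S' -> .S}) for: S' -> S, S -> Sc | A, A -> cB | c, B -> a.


Start: S' -> .S
For each item with dot before a nonterminal B, add B -> .γ for every B-production
Closure: [S' -> .S, S -> .Sc, S -> .A, A -> .cB, A -> .c]


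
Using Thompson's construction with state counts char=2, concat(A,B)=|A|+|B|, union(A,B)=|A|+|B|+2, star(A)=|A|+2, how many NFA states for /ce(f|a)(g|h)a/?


Syntax tree has 7 char leaf(s), 2 union(s), 0 star(s)
chars contribute 7×2 = 14; each union adds +2; each star adds +2
Total: 14 + 4 + 0 = 18 states


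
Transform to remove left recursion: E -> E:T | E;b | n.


Left-recursive alternatives: E:T, E;b; non-recursive: n
Introduce E': E -> nE', E' -> :TE' | ;bE' | ε


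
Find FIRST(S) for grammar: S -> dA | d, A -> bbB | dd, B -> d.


Per alternative of S: FIRST(dA) = {d}; FIRST(d) = {d}
FIRST(S) = {d}


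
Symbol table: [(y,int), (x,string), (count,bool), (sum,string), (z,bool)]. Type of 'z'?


Lookup 'z' → type bool


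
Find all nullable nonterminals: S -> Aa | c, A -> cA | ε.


A nonterminal is nullable iff some alternative derives ε (directly, or every symbol in it is nullable)
Nullable: {A}


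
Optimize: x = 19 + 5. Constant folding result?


19 + 5 = 24 at compile time
Optimized: x = 24


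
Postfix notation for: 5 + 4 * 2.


* has higher precedence, evaluate 4*2 first
Postfix: 5 4 2 * +


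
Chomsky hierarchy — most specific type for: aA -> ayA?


LHS has context (more than one symbol) and |LHS| ≤ |RHS|
Classification: Type 1 (Context-Sensitive)


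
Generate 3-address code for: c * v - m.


Break into single-operator statements:
t1 = c * v
t2 = t1 - m


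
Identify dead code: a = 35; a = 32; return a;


first assignment to a is overwritten before any read
Dead: 'a = 35'


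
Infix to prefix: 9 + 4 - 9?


left-to-right (same/higher precedence on left): tree is (- (+ 9 4) 9)
Prefix: - + 9 4 9


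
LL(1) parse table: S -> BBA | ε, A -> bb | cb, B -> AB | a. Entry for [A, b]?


For [A, b]: 'b' ∈ FIRST(bb)
Entry: A -> bb


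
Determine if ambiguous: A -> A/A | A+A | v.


'v/v+v' has two parse trees (no precedence encoded between / and +)
Ambiguous


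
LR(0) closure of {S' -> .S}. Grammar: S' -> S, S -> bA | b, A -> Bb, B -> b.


Start: S' -> .S
For each item with dot before a nonterminal B, add B -> .γ for every B-production
Closure: [S' -> .S, S -> .bA, S -> .b]


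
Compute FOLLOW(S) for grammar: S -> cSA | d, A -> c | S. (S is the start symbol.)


$ ∈ FOLLOW(S). For each A -> αBβ: add FIRST(β)\{ε} to FOLLOW(B); if β nullable, add FOLLOW(A).
FOLLOW(S) = {$, c, d}


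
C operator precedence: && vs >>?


'>>' is shift (level 8); '&&' is logical AND (level 2)
Higher level binds tighter
'>>' has higher precedence than '&&'


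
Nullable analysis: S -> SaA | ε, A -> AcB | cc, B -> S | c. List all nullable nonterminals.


A nonterminal is nullable iff some alternative derives ε (directly, or every symbol in it is nullable)
Nullable: {B, S}


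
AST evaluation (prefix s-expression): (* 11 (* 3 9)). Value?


Evaluate inner: (* 3 9) = 27
Evaluate root: (* 11 27) = 297
Result: 297


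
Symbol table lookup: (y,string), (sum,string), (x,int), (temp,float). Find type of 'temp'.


Lookup 'temp' → type float


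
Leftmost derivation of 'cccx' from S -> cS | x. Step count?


Derivation: S => cS => ccS => cccS => cccx
Steps: 4


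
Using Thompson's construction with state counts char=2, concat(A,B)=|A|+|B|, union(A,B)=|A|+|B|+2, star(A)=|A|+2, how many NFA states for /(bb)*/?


Syntax tree has 2 char leaf(s), 0 union(s), 1 star(s)
chars contribute 2×2 = 4; each union adds +2; each star adds +2
Total: 4 + 0 + 2 = 6 states


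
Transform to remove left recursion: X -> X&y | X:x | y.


Left-recursive alternatives: X&y, X:x; non-recursive: y
Introduce X': X -> yX', X' -> &yX' | :xX' | ε


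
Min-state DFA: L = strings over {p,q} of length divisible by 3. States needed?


Track length mod 3: states 0..2, accept at 0
Minimal DFA: 3 states


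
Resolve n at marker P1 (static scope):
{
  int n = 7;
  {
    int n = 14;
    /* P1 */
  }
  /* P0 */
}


n declared in the same block as P1
n = 14


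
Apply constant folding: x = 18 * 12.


18 * 12 = 216 at compile time
Optimized: x = 216


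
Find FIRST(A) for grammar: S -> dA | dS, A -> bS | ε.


Per alternative of A: FIRST(bS) = {b}; FIRST(ε) = {ε}
FIRST(A) = {b, ε}


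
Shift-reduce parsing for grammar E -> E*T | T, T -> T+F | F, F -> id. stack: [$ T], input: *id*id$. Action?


lookahead ∉ {+} so T won't extend; reduce E -> T
Action: reduce (E -> T)


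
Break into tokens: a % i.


Scan left to right, longest-match per lexeme
Tokens: ID(a), OP(%), ID(i)


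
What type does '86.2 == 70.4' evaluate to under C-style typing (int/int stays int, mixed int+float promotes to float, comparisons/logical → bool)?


Operand types: float == float
Rule: comparison yields bool
Result type: bool


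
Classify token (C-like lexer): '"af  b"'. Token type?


Pattern: double-quoted sequence
Type: STRING_LITERAL


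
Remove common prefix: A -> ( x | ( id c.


Common prefix: '('
Factored: A -> ( A', A' -> x | id c


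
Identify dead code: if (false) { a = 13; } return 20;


condition is constant false, so the whole block is unreachable
Dead: 'if (false) { a = 13; }'


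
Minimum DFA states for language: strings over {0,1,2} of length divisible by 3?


Track length mod 3: states 0..2, accept at 0
Minimal DFA: 3 states


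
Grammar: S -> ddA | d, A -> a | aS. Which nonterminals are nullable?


A nonterminal is nullable iff some alternative derives ε (directly, or every symbol in it is nullable)
Nullable: {}


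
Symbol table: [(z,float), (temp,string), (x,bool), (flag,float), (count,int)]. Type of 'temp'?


Lookup 'temp' → type string


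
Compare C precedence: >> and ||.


'>>' is shift (level 8); '||' is logical OR (level 1)
Higher level binds tighter
'>>' has higher precedence than '||'


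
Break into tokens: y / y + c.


Scan left to right, longest-match per lexeme
Tokens: ID(y), OP(/), ID(y), OP(+), ID(c)


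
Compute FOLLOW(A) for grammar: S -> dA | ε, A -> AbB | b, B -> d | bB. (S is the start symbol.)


$ ∈ FOLLOW(S). For each A -> αBβ: add FIRST(β)\{ε} to FOLLOW(B); if β nullable, add FOLLOW(A).
FOLLOW(A) = {$, b}


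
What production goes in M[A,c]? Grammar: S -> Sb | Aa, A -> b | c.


For [A, c]: 'c' ∈ FIRST(c)
Entry: A -> c


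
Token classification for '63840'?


Pattern: digits only
Type: INTEGER_LITERAL


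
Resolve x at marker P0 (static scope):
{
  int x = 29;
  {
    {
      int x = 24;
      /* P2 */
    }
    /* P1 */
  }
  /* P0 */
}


x declared in the same block as P0
x = 29


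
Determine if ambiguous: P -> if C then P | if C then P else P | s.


dangling else: 'if C then if C then s else s' parses two ways
Ambiguous


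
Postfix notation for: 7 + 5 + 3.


Left to right (same or higher precedence on left)
Postfix: 7 5 + 3 +


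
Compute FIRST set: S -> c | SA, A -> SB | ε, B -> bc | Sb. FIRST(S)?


Per alternative of S: FIRST(c) = {c}; FIRST(SA) = {c}
FIRST(S) = {c}


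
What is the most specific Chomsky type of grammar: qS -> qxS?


LHS has context (more than one symbol) and |LHS| ≤ |RHS|
Classification: Type 1 (Context-Sensitive)


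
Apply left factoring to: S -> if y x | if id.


Common prefix: 'if'
Factored: S -> if S', S' -> y x | id


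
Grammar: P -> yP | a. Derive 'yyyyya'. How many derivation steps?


Derivation: P => yP => yyP => yyyP => yyyyP => yyyyyP => yyyyya
Steps: 6


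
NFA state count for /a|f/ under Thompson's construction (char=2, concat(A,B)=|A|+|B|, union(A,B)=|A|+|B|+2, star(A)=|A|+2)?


Syntax tree has 2 char leaf(s), 1 union(s), 0 star(s)
chars contribute 2×2 = 4; each union adds +2; each star adds +2
Total: 4 + 2 + 0 = 6 states


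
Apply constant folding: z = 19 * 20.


19 * 20 = 380 at compile time
Optimized: z = 380


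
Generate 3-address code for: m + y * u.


Break into single-operator statements:
t1 = y * u
t2 = m + t1


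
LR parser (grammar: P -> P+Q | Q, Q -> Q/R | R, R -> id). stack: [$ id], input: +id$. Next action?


'id' on top is the handle for R -> id
Action: reduce (R -> id)


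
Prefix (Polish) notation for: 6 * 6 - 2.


left-to-right (same/higher precedence on left): tree is (- (* 6 6) 2)
Prefix: - * 6 6 2


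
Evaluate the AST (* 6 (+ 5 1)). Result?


Evaluate inner: (+ 5 1) = 6
Evaluate root: (* 6 6) = 36
Result: 36


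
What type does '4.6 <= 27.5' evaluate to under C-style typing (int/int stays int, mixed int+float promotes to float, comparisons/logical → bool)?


Operand types: float <= float
Rule: comparison yields bool
Result type: bool


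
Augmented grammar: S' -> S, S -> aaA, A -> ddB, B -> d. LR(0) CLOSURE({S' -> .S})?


Start: S' -> .S
For each item with dot before a nonterminal B, add B -> .γ for every B-production
Closure: [S' -> .S, S -> .aaA]


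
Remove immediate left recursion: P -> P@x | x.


Left-recursive alternatives: P@x; non-recursive: x
Introduce P': P -> xP', P' -> @xP' | ε


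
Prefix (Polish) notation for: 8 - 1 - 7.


left-to-right (same/higher precedence on left): tree is (- (- 8 1) 7)
Prefix: - - 8 1 7


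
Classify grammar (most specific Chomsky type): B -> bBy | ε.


Single nonterminal LHS, but b^n y^n is not regular
Classification: Type 2 (Context-Free)


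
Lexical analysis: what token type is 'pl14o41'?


Pattern: letter/underscore followed by alphanumerics, not a keyword
Type: IDENTIFIER


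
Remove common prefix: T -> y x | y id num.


Common prefix: 'y'
Factored: T -> y T', T' -> x | id num


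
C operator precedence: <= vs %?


'%' is multiplicative (level 10); '<=' is relational (level 7)
Higher level binds tighter
'%' has higher precedence than '<='


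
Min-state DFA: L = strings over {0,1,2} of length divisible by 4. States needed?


Track length mod 4: states 0..3, accept at 0
Minimal DFA: 4 states


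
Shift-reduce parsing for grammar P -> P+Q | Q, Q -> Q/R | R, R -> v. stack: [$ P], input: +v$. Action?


shift '+' to continue P -> P+Q
Action: shift


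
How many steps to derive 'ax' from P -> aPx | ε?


Derivation: P => aPx => ax
Steps: 2


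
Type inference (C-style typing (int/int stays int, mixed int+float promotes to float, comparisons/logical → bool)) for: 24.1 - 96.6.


Operand types: float - float
Rule: mixed int/float promotes to float; int/int stays int
Result type: float


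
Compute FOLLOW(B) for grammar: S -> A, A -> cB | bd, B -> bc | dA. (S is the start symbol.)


$ ∈ FOLLOW(S). For each A -> αBβ: add FIRST(β)\{ε} to FOLLOW(B); if β nullable, add FOLLOW(A).
FOLLOW(B) = {$}


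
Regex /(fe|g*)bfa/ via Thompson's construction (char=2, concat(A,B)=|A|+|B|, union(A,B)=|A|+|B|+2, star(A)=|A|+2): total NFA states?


Syntax tree has 6 char leaf(s), 1 union(s), 1 star(s)
chars contribute 6×2 = 12; each union adds +2; each star adds +2
Total: 12 + 2 + 2 = 16 states


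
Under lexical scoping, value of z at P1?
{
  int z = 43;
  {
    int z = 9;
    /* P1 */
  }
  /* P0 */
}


z declared in the same block as P1
z = 9


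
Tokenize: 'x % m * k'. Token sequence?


Scan left to right, longest-match per lexeme
Tokens: ID(x), OP(%), ID(m), OP(*), ID(k)


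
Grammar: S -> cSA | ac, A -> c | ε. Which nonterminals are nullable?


A nonterminal is nullable iff some alternative derives ε (directly, or every symbol in it is nullable)
Nullable: {A}


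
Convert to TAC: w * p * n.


Break into single-operator statements:
t1 = w * p
t2 = t1 * n


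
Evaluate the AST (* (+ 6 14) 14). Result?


Evaluate inner: (+ 6 14) = 20
Evaluate root: (* 20 14) = 280
Result: 280


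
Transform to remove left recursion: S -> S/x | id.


Left-recursive alternatives: S/x; non-recursive: id
Introduce S': S -> idS', S' -> /xS' | ε


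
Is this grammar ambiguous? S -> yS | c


right-linear, alternatives start with distinct terminals 'y' vs 'c': unique leftmost derivation
Unambiguous


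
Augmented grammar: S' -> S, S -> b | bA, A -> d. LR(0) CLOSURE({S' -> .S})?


Start: S' -> .S
For each item with dot before a nonterminal B, add B -> .γ for every B-production
Closure: [S' -> .S, S -> .b, S -> .bA]


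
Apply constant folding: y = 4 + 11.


4 + 11 = 15 at compile time
Optimized: y = 15


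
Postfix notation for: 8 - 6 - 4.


Left to right (same or higher precedence on left)
Postfix: 8 6 - 4 -


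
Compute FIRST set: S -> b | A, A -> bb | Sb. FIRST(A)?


Per alternative of A: FIRST(bb) = {b}; FIRST(Sb) = {b}
FIRST(A) = {b}


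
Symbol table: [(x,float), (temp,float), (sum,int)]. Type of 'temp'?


Lookup 'temp' → type float


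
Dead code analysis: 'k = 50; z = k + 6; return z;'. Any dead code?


k is read by z's definition; z is returned
No dead code


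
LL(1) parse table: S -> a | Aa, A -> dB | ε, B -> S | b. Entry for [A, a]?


For [A, a]: ε is nullable and 'a' ∈ FOLLOW(A)
Entry: A -> ε


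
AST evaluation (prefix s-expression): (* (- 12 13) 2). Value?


Evaluate inner: (- 12 13) = -1
Evaluate root: (* -1 2) = -2
Result: -2


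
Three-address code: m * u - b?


Break into single-operator statements:
t1 = m * u
t2 = t1 - b


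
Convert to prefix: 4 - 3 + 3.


left-to-right (same/higher precedence on left): tree is (+ (- 4 3) 3)
Prefix: + - 4 3 3


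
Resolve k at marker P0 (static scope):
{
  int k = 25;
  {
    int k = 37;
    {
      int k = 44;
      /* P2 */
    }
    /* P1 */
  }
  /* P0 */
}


k declared in the same block as P0
k = 25


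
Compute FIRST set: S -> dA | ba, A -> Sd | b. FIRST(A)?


Per alternative of A: FIRST(Sd) = {b, d}; FIRST(b) = {b}
FIRST(A) = {b, d}


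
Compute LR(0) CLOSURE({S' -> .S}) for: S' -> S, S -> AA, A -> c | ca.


Start: S' -> .S
For each item with dot before a nonterminal B, add B -> .γ for every B-production
Closure: [S' -> .S, S -> .AA, A -> .c, A -> .ca]


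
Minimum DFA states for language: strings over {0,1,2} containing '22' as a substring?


KMP-style automaton: 2 progress states + 1 absorbing accept = 3
Minimal DFA: 3 states


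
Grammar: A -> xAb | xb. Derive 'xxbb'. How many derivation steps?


Derivation: A => xAb => xxbb
Steps: 2


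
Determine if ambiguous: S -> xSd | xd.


balanced x^n…d^n: each string has a unique parse
Unambiguous


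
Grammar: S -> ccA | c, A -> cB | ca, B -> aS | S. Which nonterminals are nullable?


A nonterminal is nullable iff some alternative derives ε (directly, or every symbol in it is nullable)
Nullable: {}


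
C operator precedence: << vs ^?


'<<' is shift (level 8); '^' is bitwise XOR (level 4)
Higher level binds tighter
'<<' has higher precedence than '^'


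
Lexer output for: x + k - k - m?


Scan left to right, longest-match per lexeme
Tokens: ID(x), OP(+), ID(k), OP(-), ID(k), OP(-), ID(m)


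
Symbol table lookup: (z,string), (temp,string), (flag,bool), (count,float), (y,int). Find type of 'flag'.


Lookup 'flag' → type bool


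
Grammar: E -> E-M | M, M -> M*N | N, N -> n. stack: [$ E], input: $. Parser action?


start symbol E on stack, input exhausted
Action: accept


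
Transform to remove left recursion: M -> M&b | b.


Left-recursive alternatives: M&b; non-recursive: b
Introduce M': M -> bM', M' -> &bM' | ε


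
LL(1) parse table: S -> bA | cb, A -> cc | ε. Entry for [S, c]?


For [S, c]: 'c' ∈ FIRST(cb)
Entry: S -> cb


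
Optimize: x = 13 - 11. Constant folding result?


13 - 11 = 2 at compile time
Optimized: x = 2


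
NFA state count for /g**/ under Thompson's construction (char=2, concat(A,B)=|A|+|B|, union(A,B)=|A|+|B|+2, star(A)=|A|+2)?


Syntax tree has 1 char leaf(s), 0 union(s), 2 star(s)
chars contribute 1×2 = 2; each union adds +2; each star adds +2
Total: 2 + 0 + 4 = 6 states


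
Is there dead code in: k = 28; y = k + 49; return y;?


k is read by y's definition; y is returned
No dead code


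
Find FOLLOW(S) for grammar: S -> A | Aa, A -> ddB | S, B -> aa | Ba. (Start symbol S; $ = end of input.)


$ ∈ FOLLOW(S). For each A -> αBβ: add FIRST(β)\{ε} to FOLLOW(B); if β nullable, add FOLLOW(A).
FOLLOW(S) = {$, a}


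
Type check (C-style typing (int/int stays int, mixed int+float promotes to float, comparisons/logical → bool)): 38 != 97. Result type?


Operand types: int != int
Rule: comparison yields bool
Result type: bool


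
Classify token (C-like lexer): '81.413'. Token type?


Pattern: digits with a decimal point
Type: FLOAT_LITERAL


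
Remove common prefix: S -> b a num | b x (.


Common prefix: 'b'
Factored: S -> b S', S' -> a num | x (


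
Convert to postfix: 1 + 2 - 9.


Left to right (same or higher precedence on left)
Postfix: 1 2 + 9 -


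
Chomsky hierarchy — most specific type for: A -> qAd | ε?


Single nonterminal LHS, but q^n d^n is not regular
Classification: Type 2 (Context-Free)


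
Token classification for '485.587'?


Pattern: digits with a decimal point
Type: FLOAT_LITERAL


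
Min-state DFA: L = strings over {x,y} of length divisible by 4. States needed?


Track length mod 4: states 0..3, accept at 0
Minimal DFA: 4 states


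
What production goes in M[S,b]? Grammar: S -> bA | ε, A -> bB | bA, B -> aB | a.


For [S, b]: 'b' ∈ FIRST(bA)
Entry: S -> bA


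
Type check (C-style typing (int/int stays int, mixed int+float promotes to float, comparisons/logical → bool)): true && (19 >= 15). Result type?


Operand types: bool && bool
Rule: logical operators take bool operands and yield bool
Result type: bool


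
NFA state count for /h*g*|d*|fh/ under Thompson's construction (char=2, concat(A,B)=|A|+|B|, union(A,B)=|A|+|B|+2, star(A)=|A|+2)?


Syntax tree has 5 char leaf(s), 2 union(s), 3 star(s)
chars contribute 5×2 = 10; each union adds +2; each star adds +2
Total: 10 + 4 + 6 = 20 states


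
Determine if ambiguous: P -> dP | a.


right-linear, alternatives start with distinct terminals 'd' vs 'a': unique leftmost derivation
Unambiguous


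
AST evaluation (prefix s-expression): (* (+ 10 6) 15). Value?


Evaluate inner: (+ 10 6) = 16
Evaluate root: (* 16 15) = 240
Result: 240


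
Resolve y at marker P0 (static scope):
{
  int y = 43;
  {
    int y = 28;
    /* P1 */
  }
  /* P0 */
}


y declared in the same block as P0
y = 43


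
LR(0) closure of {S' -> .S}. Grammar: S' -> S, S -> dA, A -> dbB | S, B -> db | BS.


Start: S' -> .S
For each item with dot before a nonterminal B, add B -> .γ for every B-production
Closure: [S' -> .S, S -> .dA]


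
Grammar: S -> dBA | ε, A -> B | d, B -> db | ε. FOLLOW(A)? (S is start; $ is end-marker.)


$ ∈ FOLLOW(S). For each A -> αBβ: add FIRST(β)\{ε} to FOLLOW(B); if β nullable, add FOLLOW(A).
FOLLOW(A) = {$}


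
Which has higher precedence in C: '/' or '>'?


'/' is multiplicative (level 10); '>' is relational (level 7)
Higher level binds tighter
'/' has higher precedence than '>'


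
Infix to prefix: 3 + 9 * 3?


'*' binds tighter: tree is (+ 3 (* 9 3))
Prefix: + 3 * 9 3


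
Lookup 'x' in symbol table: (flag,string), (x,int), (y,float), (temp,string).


Lookup 'x' → type int


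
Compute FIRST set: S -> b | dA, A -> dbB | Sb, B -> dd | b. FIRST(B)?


Per alternative of B: FIRST(dd) = {d}; FIRST(b) = {b}
FIRST(B) = {b, d}


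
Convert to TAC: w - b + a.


Break into single-operator statements:
t1 = w - b
t2 = t1 + a


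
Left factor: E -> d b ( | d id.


Common prefix: 'd'
Factored: E -> d E', E' -> b ( | id


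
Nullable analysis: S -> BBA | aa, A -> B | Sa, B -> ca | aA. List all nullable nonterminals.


A nonterminal is nullable iff some alternative derives ε (directly, or every symbol in it is nullable)
Nullable: {}


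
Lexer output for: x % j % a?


Scan left to right, longest-match per lexeme
Tokens: ID(x), OP(%), ID(j), OP(%), ID(a)


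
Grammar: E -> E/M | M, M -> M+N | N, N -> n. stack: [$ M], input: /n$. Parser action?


lookahead ∉ {+} so M won't extend; reduce E -> M
Action: reduce (E -> M)


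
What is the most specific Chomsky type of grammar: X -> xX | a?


Right-linear: every RHS is a terminal or a terminal followed by one nonterminal
Classification: Type 3 (Regular)


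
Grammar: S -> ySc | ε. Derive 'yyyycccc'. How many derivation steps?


Derivation: S => ySc => yyScc => yyySccc => yyyyScccc => yyyycccc
Steps: 5


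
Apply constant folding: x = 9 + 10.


9 + 10 = 19 at compile time
Optimized: x = 19


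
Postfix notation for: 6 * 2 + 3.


Left to right (same or higher precedence on left)
Postfix: 6 2 * 3 +


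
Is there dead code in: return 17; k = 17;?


statement follows a return and is unreachable
Dead: 'k = 17'


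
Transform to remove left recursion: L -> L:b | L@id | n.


Left-recursive alternatives: L:b, L@id; non-recursive: n
Introduce L': L -> nL', L' -> :bL' | @idL' | ε


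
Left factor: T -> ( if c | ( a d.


Common prefix: '('
Factored: T -> ( T', T' -> if c | a d


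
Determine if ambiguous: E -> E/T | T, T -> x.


precedence layered via separate nonterminal T: deterministic
Unambiguous


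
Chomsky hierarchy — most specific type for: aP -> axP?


LHS has context (more than one symbol) and |LHS| ≤ |RHS|
Classification: Type 1 (Context-Sensitive)


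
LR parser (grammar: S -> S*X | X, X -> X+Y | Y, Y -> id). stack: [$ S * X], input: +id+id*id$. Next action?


'+' can extend X; shift to build X -> X+Y
Action: shift


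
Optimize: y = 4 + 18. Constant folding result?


4 + 18 = 22 at compile time
Optimized: y = 22


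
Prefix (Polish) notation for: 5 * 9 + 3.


left-to-right (same/higher precedence on left): tree is (+ (* 5 9) 3)
Prefix: + * 5 9 3


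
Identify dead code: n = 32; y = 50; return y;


n is assigned but never read
Dead: 'n = 32'


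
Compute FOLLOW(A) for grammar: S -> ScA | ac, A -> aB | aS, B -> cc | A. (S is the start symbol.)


$ ∈ FOLLOW(S). For each A -> αBβ: add FIRST(β)\{ε} to FOLLOW(B); if β nullable, add FOLLOW(A).
FOLLOW(A) = {$, c}


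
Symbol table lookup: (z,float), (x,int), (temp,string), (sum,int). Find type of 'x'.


Lookup 'x' → type int


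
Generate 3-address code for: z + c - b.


Break into single-operator statements:
t1 = z + c
t2 = t1 - b


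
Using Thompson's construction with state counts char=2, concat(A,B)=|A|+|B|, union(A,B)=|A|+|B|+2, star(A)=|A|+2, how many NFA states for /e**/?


Syntax tree has 1 char leaf(s), 0 union(s), 2 star(s)
chars contribute 1×2 = 2; each union adds +2; each star adds +2
Total: 2 + 0 + 4 = 6 states


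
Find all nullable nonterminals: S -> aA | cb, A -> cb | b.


A nonterminal is nullable iff some alternative derives ε (directly, or every symbol in it is nullable)
Nullable: {}


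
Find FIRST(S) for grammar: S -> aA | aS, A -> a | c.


Per alternative of S: FIRST(aA) = {a}; FIRST(aS) = {a}
FIRST(S) = {a}


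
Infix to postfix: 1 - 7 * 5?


* has higher precedence, evaluate 7*5 first
Postfix: 1 7 5 * -


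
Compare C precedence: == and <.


'<' is relational (level 7); '==' is equality (level 6)
Higher level binds tighter
'<' has higher precedence than '=='


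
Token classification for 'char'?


Pattern: reserved word
Type: KEYWORD


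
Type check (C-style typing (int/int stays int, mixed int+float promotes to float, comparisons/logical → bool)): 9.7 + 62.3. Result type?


Operand types: float + float
Rule: mixed int/float promotes to float; int/int stays int
Result type: float


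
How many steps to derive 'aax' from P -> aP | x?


Derivation: P => aP => aaP => aax
Steps: 3


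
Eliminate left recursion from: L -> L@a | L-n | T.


Left-recursive alternatives: L@a, L-n; non-recursive: T
Introduce L': L -> TL', L' -> @aL' | -nL' | ε


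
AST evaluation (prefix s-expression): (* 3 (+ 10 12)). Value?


Evaluate inner: (+ 10 12) = 22
Evaluate root: (* 3 22) = 66
Result: 66


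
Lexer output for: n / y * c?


Scan left to right, longest-match per lexeme
Tokens: ID(n), OP(/), ID(y), OP(*), ID(c)


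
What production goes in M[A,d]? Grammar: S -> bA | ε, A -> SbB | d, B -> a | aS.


For [A, d]: 'd' ∈ FIRST(d)
Entry: A -> d


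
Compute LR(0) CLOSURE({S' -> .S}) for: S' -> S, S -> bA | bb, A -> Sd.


Start: S' -> .S
For each item with dot before a nonterminal B, add B -> .γ for every B-production
Closure: [S' -> .S, S -> .bA, S -> .bb]


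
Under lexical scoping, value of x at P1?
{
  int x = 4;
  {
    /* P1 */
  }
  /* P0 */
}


P1's block does not declare x; resolves to the enclosing declaration at depth 0
x = 4


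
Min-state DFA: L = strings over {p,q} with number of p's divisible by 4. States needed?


Track (count of p) mod 4: states 0..3, accept at 0
Minimal DFA: 4 states


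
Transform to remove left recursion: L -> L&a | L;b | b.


Left-recursive alternatives: L&a, L;b; non-recursive: b
Introduce L': L -> bL', L' -> &aL' | ;bL' | ε


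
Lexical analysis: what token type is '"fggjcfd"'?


Pattern: double-quoted sequence
Type: STRING_LITERAL


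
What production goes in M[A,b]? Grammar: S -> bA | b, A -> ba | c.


For [A, b]: 'b' ∈ FIRST(ba)
Entry: A -> ba


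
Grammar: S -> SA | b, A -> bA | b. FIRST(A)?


Per alternative of A: FIRST(bA) = {b}; FIRST(b) = {b}
FIRST(A) = {b}


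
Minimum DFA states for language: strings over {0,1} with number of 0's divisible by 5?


Track (count of 0) mod 5: states 0..4, accept at 0
Minimal DFA: 5 states


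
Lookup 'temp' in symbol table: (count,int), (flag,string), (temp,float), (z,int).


Lookup 'temp' → type float


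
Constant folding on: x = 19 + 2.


19 + 2 = 21 at compile time
Optimized: x = 21


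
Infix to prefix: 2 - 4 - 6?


left-to-right (same/higher precedence on left): tree is (- (- 2 4) 6)
Prefix: - - 2 4 6


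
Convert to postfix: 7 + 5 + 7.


Left to right (same or higher precedence on left)
Postfix: 7 5 + 7 +


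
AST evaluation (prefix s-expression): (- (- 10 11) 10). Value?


Evaluate inner: (- 10 11) = -1
Evaluate root: (- -1 10) = -11
Result: -11


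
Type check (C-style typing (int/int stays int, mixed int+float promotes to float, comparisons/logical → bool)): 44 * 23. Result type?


Operand types: int * int
Rule: mixed int/float promotes to float; int/int stays int
Result type: int


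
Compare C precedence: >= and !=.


'>=' is relational (level 7); '!=' is equality (level 6)
Higher level binds tighter
'>=' has higher precedence than '!='


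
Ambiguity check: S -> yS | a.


right-linear, alternatives start with distinct terminals 'y' vs 'a': unique leftmost derivation
Unambiguous


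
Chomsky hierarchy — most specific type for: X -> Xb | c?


Left-linear: every RHS is a terminal or one nonterminal followed by a terminal
Classification: Type 3 (Regular)


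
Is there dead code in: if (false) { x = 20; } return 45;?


condition is constant false, so the whole block is unreachable
Dead: 'if (false) { x = 20; }'


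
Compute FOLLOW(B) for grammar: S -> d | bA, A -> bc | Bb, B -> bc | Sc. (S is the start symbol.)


$ ∈ FOLLOW(S). For each A -> αBβ: add FIRST(β)\{ε} to FOLLOW(B); if β nullable, add FOLLOW(A).
FOLLOW(B) = {b}


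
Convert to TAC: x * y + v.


Break into single-operator statements:
t1 = x * y
t2 = t1 + v


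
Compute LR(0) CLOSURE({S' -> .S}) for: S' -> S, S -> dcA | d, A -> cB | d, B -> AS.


Start: S' -> .S
For each item with dot before a nonterminal B, add B -> .γ for every B-production
Closure: [S' -> .S, S -> .dcA, S -> .d]


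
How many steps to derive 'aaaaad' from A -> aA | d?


Derivation: A => aA => aaA => aaaA => aaaaA => aaaaaA => aaaaad
Steps: 6


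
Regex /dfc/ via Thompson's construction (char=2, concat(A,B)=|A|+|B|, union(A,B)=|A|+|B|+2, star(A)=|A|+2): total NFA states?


Syntax tree has 3 char leaf(s), 0 union(s), 0 star(s)
chars contribute 3×2 = 6; each union adds +2; each star adds +2
Total: 6 + 0 + 0 = 6 states


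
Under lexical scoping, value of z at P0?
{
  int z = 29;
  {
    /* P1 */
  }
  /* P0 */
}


z declared in the same block as P0
z = 29


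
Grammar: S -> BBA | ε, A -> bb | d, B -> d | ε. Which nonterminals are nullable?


A nonterminal is nullable iff some alternative derives ε (directly, or every symbol in it is nullable)
Nullable: {B, S}


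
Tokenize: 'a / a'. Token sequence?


Scan left to right, longest-match per lexeme
Tokens: ID(a), OP(/), ID(a)


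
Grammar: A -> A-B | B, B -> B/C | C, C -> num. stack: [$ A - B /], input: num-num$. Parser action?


no handle; shift 'num'
Action: shift


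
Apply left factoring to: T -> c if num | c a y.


Common prefix: 'c'
Factored: T -> c T', T' -> if num | a y


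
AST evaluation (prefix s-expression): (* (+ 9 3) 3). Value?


Evaluate inner: (+ 9 3) = 12
Evaluate root: (* 12 3) = 36
Result: 36


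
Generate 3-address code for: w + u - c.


Break into single-operator statements:
t1 = w + u
t2 = t1 - c


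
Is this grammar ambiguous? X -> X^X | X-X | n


'n^n-n' has two parse trees (no precedence encoded between ^ and -)
Ambiguous


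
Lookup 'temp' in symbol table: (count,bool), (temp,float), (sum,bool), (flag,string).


Lookup 'temp' → type float


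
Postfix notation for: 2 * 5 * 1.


Left to right (same or higher precedence on left)
Postfix: 2 5 * 1 *


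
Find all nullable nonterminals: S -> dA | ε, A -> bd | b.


A nonterminal is nullable iff some alternative derives ε (directly, or every symbol in it is nullable)
Nullable: {S}


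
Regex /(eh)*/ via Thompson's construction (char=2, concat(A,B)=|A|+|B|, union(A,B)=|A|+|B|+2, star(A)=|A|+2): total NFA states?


Syntax tree has 2 char leaf(s), 0 union(s), 1 star(s)
chars contribute 2×2 = 4; each union adds +2; each star adds +2
Total: 4 + 0 + 2 = 6 states


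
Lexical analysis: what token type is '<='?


Pattern: operator symbol
Type: OPERATOR


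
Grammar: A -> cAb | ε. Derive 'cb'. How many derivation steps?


Derivation: A => cAb => cb
Steps: 2


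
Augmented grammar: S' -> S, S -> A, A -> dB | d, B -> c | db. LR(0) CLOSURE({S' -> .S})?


Start: S' -> .S
For each item with dot before a nonterminal B, add B -> .γ for every B-production
Closure: [S' -> .S, S -> .A, A -> .dB, A -> .d]


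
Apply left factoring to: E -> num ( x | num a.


Common prefix: 'num'
Factored: E -> num E', E' -> ( x | a


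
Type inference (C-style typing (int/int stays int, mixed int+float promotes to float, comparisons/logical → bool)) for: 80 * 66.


Operand types: int * int
Rule: mixed int/float promotes to float; int/int stays int
Result type: int


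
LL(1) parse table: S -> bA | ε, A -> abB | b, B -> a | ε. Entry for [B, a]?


For [B, a]: 'a' ∈ FIRST(a)
Entry: B -> a


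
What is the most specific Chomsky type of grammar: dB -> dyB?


LHS has context (more than one symbol) and |LHS| ≤ |RHS|
Classification: Type 1 (Context-Sensitive)


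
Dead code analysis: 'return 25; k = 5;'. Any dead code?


statement follows a return and is unreachable
Dead: 'k = 5'


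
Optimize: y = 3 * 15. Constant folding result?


3 * 15 = 45 at compile time
Optimized: y = 45


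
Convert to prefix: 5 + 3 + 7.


left-to-right (same/higher precedence on left): tree is (+ (+ 5 3) 7)
Prefix: + + 5 3 7


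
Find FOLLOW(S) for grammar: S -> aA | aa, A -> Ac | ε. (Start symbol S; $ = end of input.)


$ ∈ FOLLOW(S). For each A -> αBβ: add FIRST(β)\{ε} to FOLLOW(B); if β nullable, add FOLLOW(A).
FOLLOW(S) = {$}


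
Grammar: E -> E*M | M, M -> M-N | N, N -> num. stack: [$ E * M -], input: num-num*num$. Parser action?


no handle; shift 'num'
Action: shift


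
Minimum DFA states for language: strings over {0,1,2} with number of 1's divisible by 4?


Track (count of 1) mod 4: states 0..3, accept at 0
Minimal DFA: 4 states


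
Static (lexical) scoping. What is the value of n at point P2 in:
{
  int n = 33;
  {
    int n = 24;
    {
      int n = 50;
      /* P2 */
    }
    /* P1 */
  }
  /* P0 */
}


n declared in the same block as P2
n = 50


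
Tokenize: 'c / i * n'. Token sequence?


Scan left to right, longest-match per lexeme
Tokens: ID(c), OP(/), ID(i), OP(*), ID(n)


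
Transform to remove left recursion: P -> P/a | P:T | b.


Left-recursive alternatives: P/a, P:T; non-recursive: b
Introduce P': P -> bP', P' -> /aP' | :TP' | ε


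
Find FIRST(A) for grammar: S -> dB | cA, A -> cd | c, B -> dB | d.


Per alternative of A: FIRST(cd) = {c}; FIRST(c) = {c}
FIRST(A) = {c}


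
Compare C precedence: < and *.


'*' is multiplicative (level 10); '<' is relational (level 7)
Higher level binds tighter
'*' has higher precedence than '<'


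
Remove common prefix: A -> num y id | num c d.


Common prefix: 'num'
Factored: A -> num A', A' -> y id | c d


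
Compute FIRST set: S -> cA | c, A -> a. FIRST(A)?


Per alternative of A: FIRST(a) = {a}
FIRST(A) = {a}


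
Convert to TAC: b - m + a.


Break into single-operator statements:
t1 = b - m
t2 = t1 + a


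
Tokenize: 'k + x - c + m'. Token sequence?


Scan left to right, longest-match per lexeme
Tokens: ID(k), OP(+), ID(x), OP(-), ID(c), OP(+), ID(m)


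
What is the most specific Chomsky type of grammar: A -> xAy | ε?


Single nonterminal LHS, but x^n y^n is not regular
Classification: Type 2 (Context-Free)


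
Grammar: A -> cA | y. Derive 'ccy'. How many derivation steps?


Derivation: A => cA => ccA => ccy
Steps: 3


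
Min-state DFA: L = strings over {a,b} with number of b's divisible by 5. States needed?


Track (count of b) mod 5: states 0..4, accept at 0
Minimal DFA: 5 states


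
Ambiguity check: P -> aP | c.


right-linear, alternatives start with distinct terminals 'a' vs 'c': unique leftmost derivation
Unambiguous


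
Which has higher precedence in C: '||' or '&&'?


'&&' is logical AND (level 2); '||' is logical OR (level 1)
Higher level binds tighter
'&&' has higher precedence than '||'


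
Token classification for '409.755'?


Pattern: digits with a decimal point
Type: FLOAT_LITERAL


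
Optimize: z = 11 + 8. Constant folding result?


11 + 8 = 19 at compile time
Optimized: z = 19


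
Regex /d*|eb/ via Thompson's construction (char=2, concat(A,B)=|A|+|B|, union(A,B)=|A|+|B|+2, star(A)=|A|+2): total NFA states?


Syntax tree has 3 char leaf(s), 1 union(s), 1 star(s)
chars contribute 3×2 = 6; each union adds +2; each star adds +2
Total: 6 + 2 + 2 = 10 states


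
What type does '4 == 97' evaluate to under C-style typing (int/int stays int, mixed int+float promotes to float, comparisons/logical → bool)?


Operand types: int == int
Rule: comparison yields bool
Result type: bool


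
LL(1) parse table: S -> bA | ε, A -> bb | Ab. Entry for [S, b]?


For [S, b]: 'b' ∈ FIRST(bA)
Entry: S -> bA


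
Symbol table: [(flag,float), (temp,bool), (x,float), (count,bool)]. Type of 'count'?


Lookup 'count' → type bool


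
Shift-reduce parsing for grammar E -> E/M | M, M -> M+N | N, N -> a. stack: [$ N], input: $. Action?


'N' (not preceded by M+) is the handle for M -> N
Action: reduce (M -> N)


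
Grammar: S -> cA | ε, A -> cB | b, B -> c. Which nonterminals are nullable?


A nonterminal is nullable iff some alternative derives ε (directly, or every symbol in it is nullable)
Nullable: {S}


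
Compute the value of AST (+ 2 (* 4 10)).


Evaluate inner: (* 4 10) = 40
Evaluate root: (+ 2 40) = 42
Result: 42


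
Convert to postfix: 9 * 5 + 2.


Left to right (same or higher precedence on left)
Postfix: 9 5 * 2 +


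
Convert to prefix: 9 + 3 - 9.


left-to-right (same/higher precedence on left): tree is (- (+ 9 3) 9)
Prefix: - + 9 3 9


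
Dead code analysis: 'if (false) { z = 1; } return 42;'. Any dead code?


condition is constant false, so the whole block is unreachable
Dead: 'if (false) { z = 1; }'


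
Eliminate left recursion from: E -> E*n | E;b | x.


Left-recursive alternatives: E*n, E;b; non-recursive: x
Introduce E': E -> xE', E' -> *nE' | ;bE' | ε


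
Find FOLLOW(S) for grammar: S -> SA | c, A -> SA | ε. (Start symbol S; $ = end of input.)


$ ∈ FOLLOW(S). For each A -> αBβ: add FIRST(β)\{ε} to FOLLOW(B); if β nullable, add FOLLOW(A).
FOLLOW(S) = {$, c}


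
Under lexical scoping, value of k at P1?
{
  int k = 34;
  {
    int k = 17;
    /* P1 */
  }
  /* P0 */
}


k declared in the same block as P1
k = 17


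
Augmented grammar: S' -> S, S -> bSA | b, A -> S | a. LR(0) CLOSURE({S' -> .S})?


Start: S' -> .S
For each item with dot before a nonterminal B, add B -> .γ for every B-production
Closure: [S' -> .S, S -> .bSA, S -> .b]


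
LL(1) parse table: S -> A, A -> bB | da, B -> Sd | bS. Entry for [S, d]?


For [S, d]: 'd' ∈ FIRST(A)
Entry: S -> A


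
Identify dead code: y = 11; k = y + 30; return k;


y is read by k's definition; k is returned
No dead code


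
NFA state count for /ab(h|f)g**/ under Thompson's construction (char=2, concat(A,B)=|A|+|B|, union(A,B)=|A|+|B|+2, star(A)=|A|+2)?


Syntax tree has 5 char leaf(s), 1 union(s), 2 star(s)
chars contribute 5×2 = 10; each union adds +2; each star adds +2
Total: 10 + 2 + 4 = 16 states


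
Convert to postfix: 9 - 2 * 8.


* has higher precedence, evaluate 2*8 first
Postfix: 9 2 8 * -


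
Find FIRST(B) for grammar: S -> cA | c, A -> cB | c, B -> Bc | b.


Per alternative of B: FIRST(Bc) = {b}; FIRST(b) = {b}
FIRST(B) = {b}


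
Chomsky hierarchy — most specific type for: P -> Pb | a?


Left-linear: every RHS is a terminal or one nonterminal followed by a terminal
Classification: Type 3 (Regular)


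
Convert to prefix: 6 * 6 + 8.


left-to-right (same/higher precedence on left): tree is (+ (* 6 6) 8)
Prefix: + * 6 6 8


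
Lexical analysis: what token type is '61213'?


Pattern: digits only
Type: INTEGER_LITERAL


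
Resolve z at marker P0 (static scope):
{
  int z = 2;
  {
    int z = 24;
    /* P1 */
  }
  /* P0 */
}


z declared in the same block as P0
z = 2


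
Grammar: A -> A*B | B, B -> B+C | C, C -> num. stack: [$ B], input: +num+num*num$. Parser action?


shift '+' to continue B -> B+C
Action: shift


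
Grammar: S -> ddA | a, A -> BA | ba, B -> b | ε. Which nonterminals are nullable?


A nonterminal is nullable iff some alternative derives ε (directly, or every symbol in it is nullable)
Nullable: {B}
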